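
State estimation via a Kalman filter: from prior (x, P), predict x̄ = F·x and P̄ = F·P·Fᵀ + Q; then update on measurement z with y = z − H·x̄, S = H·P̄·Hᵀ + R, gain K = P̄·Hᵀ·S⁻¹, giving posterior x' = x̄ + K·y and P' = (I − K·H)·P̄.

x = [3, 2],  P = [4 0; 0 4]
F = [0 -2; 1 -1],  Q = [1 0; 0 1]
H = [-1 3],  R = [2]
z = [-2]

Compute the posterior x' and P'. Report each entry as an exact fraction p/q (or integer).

x̄ = F·x = [-4, 1]
P̄ = F·P·Fᵀ + Q = [17 8; 8 9]
y = z − H·x̄ = [-9]
S = H·P̄·Hᵀ + R = [52]
K = P̄·Hᵀ·S⁻¹ = [7/52; 19/52]
x' = x̄ + K·y = [-271/52, -119/52]
P' = (I − K·H)·P̄ = [835/52 283/52; 283/52 107/52]

x' = [-271/52, -119/52]
P' = [835/52 283/52; 283/52 107/52]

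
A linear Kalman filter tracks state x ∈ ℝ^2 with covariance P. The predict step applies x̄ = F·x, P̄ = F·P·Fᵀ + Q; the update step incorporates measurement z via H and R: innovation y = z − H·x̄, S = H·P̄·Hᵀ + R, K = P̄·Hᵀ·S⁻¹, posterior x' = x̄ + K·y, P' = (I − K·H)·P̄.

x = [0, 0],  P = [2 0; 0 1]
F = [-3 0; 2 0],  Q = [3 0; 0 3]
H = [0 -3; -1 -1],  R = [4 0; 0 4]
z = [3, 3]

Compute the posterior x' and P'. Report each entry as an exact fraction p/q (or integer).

x' = [-414/409, -389/409]
P' = [1272/409 -180/409; -180/409 524/1227]

x̄ = F·x = [0, 0]
P̄ = F·P·Fᵀ + Q = [21 -12; -12 11]
y = z − H·x̄ = [3, 3]
S = H·P̄·Hᵀ + R = [103 -3; -3 12]
K = P̄·Hᵀ·S⁻¹ = [135/409 -273/409; -131/409 4/1227]
x' = x̄ + K·y = [-414/409, -389/409]
P' = (I − K·H)·P̄ = [1272/409 -180/409; -180/409 524/1227]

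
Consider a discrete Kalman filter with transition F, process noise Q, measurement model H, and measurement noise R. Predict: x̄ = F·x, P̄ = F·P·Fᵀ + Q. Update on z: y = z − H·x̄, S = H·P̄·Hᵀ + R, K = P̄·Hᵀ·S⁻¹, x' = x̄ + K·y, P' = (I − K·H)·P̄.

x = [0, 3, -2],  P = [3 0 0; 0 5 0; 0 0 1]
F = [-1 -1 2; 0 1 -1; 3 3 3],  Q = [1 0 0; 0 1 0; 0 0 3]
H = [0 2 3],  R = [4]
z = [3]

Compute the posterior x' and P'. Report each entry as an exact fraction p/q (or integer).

x' = [-1359/233, 965/233, -405/233]
P' = [1873/233 -781/233 498/233; -781/233 1006/233 -654/233; 498/233 -654/233 528/233]

x̄ = F·x = [-7, 5, 3]
P̄ = F·P·Fᵀ + Q = [13 -7 -18; -7 7 12; -18 12 84]
y = z − H·x̄ = [-16]
S = H·P̄·Hᵀ + R = [932]
K = P̄·Hᵀ·S⁻¹ = [-17/233; 25/466; 69/233]
x' = x̄ + K·y = [-1359/233, 965/233, -405/233]
P' = (I − K·H)·P̄ = [1873/233 -781/233 498/233; -781/233 1006/233 -654/233; 498/233 -654/233 528/233]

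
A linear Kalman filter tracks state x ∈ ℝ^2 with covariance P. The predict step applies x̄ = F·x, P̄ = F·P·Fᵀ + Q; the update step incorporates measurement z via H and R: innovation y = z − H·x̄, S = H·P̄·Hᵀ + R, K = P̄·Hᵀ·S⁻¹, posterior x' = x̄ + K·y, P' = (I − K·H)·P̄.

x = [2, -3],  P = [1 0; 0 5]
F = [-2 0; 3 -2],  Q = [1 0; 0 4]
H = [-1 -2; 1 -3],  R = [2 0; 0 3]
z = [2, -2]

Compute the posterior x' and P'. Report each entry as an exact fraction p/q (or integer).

x̄ = F·x = [-4, 12]
P̄ = F·P·Fᵀ + Q = [5 -6; -6 33]
y = z − H·x̄ = [22, 38]
S = H·P̄·Hᵀ + R = [115 187; 187 341]
K = P̄·Hᵀ·S⁻¹ = [-87/193 668/2123; -75/386 -855/4246]
x' = x̄ + K·y = [-4162/2123, 156/2123]
P' = (I − K·H)·P̄ = [1950/2123 -18/2123; -18/2123 843/4246]

x' = [-4162/2123, 156/2123]
P' = [1950/2123 -18/2123; -18/2123 843/4246]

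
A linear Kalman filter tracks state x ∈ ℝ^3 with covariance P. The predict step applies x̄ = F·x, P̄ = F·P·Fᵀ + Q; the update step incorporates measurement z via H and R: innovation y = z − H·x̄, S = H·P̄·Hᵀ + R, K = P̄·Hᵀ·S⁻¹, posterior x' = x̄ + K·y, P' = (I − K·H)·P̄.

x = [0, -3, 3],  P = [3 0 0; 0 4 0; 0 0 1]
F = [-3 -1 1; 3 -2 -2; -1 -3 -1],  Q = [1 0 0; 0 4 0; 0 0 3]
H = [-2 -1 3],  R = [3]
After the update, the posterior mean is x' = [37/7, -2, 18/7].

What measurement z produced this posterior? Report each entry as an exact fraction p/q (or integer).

x̄ = F·x = [6, 0, 6]
P̄ = F·P·Fᵀ + Q = [33 -21 20; -21 51 17; 20 17 43]
S = H·P̄·Hᵀ + R = [147]
K = P̄·Hᵀ·S⁻¹ = [5/49; 2/7; 24/49]
x' − x̄ = [-5/7, -2, -24/7] = K·y
y = (KᵀK)⁻¹·Kᵀ·(x' − x̄) = [-7]
z = y + H·x̄ = [-7] + [6] = [-1]

z = [-1]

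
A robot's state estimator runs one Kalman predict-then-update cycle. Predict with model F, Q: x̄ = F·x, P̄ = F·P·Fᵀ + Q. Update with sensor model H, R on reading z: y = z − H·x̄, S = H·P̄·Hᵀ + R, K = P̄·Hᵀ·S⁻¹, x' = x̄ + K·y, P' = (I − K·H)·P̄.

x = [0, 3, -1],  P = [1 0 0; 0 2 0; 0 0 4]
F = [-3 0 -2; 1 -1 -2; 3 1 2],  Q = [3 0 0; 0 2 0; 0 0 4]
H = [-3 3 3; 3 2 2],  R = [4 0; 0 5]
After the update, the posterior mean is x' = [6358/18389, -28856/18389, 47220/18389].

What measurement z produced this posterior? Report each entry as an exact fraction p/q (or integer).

x̄ = F·x = [2, -1, 1]
P̄ = F·P·Fᵀ + Q = [28 13 -25; 13 21 -15; -25 -15 31]
S = H·P̄·Hᵀ + R = [670 -156; -156 201]
K = P̄·Hᵀ·S⁻¹ = [-2460/18389 3580/18389; 1245/36778 5149/18389; 6005/36778 -4811/55167]
x' − x̄ = [-30420/18389, -10467/18389, 28831/18389] = K·y
y = (KᵀK)⁻¹·Kᵀ·(x' − x̄) = [8, -3]
z = y + H·x̄ = [8, -3] + [-6, 6] = [2, 3]

z = [2, 3]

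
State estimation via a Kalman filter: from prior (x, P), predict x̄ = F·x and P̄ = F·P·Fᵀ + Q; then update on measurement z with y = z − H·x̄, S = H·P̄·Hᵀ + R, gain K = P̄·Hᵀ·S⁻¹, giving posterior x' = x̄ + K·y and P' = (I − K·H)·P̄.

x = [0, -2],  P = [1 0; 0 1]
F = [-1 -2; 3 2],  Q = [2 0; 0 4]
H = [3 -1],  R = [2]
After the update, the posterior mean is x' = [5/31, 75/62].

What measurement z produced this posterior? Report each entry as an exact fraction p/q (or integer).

z = [-1]

x̄ = F·x = [4, -4]
P̄ = F·P·Fᵀ + Q = [7 -7; -7 17]
S = H·P̄·Hᵀ + R = [124]
K = P̄·Hᵀ·S⁻¹ = [7/31; -19/62]
x' − x̄ = [-119/31, 323/62] = K·y
y = (KᵀK)⁻¹·Kᵀ·(x' − x̄) = [-17]
z = y + H·x̄ = [-17] + [16] = [-1]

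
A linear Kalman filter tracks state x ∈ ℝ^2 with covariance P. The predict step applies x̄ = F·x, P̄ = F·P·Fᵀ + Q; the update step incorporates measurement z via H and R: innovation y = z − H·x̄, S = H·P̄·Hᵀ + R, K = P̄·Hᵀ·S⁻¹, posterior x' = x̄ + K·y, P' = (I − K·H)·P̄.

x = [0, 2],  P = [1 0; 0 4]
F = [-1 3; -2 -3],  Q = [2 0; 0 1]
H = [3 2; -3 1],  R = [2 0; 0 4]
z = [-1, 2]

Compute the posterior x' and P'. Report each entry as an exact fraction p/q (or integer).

x̄ = F·x = [6, -6]
P̄ = F·P·Fᵀ + Q = [39 -34; -34 41]
y = z − H·x̄ = [-7, 26]
S = H·P̄·Hᵀ + R = [109 -167; -167 600]
K = P̄·Hᵀ·S⁻¹ = [4183/37511 -8276/37511; 11881/37511 12247/37511]
x' = x̄ + K·y = [-19391/37511, 10189/37511]
P' = (I − K·H)·P̄ = [8286/37511 -8246/37511; -8246/37511 24250/37511]

x' = [-19391/37511, 10189/37511]
P' = [8286/37511 -8246/37511; -8246/37511 24250/37511]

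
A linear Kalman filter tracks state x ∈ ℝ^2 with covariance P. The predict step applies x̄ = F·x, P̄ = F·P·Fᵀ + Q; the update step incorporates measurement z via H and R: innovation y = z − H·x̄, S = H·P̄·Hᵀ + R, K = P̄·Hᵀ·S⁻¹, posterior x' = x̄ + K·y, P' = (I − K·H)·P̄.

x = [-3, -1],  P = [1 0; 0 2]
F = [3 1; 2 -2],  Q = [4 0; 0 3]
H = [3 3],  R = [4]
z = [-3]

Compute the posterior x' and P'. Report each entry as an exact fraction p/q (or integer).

x̄ = F·x = [-10, -4]
P̄ = F·P·Fᵀ + Q = [15 2; 2 15]
y = z − H·x̄ = [39]
S = H·P̄·Hᵀ + R = [310]
K = P̄·Hᵀ·S⁻¹ = [51/310; 51/310]
x' = x̄ + K·y = [-1111/310, 749/310]
P' = (I − K·H)·P̄ = [2049/310 -1981/310; -1981/310 2049/310]

x' = [-1111/310, 749/310]
P' = [2049/310 -1981/310; -1981/310 2049/310]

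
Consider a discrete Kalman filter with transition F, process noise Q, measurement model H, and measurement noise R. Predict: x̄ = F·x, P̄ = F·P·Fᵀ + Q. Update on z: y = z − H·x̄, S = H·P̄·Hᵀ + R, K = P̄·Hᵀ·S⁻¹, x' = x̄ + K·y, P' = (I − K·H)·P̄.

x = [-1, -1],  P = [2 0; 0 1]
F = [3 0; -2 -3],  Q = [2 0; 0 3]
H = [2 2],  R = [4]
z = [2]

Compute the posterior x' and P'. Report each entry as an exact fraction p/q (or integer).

x' = [-59/17, 77/17]
P' = [276/17 -268/17; -268/17 276/17]

x̄ = F·x = [-3, 5]
P̄ = F·P·Fᵀ + Q = [20 -12; -12 20]
y = z − H·x̄ = [-2]
S = H·P̄·Hᵀ + R = [68]
K = P̄·Hᵀ·S⁻¹ = [4/17; 4/17]
x' = x̄ + K·y = [-59/17, 77/17]
P' = (I − K·H)·P̄ = [276/17 -268/17; -268/17 276/17]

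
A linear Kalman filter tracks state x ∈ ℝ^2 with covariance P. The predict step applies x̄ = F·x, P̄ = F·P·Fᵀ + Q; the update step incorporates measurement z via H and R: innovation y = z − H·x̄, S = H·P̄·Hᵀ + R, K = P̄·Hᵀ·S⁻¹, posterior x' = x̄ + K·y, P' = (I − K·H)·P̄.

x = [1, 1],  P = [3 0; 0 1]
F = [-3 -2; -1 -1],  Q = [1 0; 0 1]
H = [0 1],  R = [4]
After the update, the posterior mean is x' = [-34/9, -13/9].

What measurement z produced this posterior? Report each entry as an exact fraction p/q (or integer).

z = [-1]

x̄ = F·x = [-5, -2]
P̄ = F·P·Fᵀ + Q = [32 11; 11 5]
S = H·P̄·Hᵀ + R = [9]
K = P̄·Hᵀ·S⁻¹ = [11/9; 5/9]
x' − x̄ = [11/9, 5/9] = K·y
y = (KᵀK)⁻¹·Kᵀ·(x' − x̄) = [1]
z = y + H·x̄ = [1] + [-2] = [-1]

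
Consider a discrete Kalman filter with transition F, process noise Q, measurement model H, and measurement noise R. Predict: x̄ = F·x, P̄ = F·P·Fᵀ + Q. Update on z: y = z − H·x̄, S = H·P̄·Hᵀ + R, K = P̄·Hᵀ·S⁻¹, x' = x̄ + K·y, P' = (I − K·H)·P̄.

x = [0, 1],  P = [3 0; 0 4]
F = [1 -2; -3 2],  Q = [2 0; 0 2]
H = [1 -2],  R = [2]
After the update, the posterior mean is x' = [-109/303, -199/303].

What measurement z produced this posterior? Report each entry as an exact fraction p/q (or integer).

x̄ = F·x = [-2, 2]
P̄ = F·P·Fᵀ + Q = [21 -25; -25 45]
S = H·P̄·Hᵀ + R = [303]
K = P̄·Hᵀ·S⁻¹ = [71/303; -115/303]
x' − x̄ = [497/303, -805/303] = K·y
y = (KᵀK)⁻¹·Kᵀ·(x' − x̄) = [7]
z = y + H·x̄ = [7] + [-6] = [1]

z = [1]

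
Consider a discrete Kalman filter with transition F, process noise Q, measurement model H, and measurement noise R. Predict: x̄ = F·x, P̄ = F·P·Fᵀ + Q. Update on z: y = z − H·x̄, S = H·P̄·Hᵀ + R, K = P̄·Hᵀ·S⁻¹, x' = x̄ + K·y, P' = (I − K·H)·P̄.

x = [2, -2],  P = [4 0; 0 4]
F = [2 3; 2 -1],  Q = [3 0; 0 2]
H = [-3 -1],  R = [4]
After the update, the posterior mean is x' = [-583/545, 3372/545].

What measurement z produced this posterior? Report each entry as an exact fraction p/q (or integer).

x̄ = F·x = [-2, 6]
P̄ = F·P·Fᵀ + Q = [55 4; 4 22]
S = H·P̄·Hᵀ + R = [545]
K = P̄·Hᵀ·S⁻¹ = [-169/545; -34/545]
x' − x̄ = [507/545, 102/545] = K·y
y = (KᵀK)⁻¹·Kᵀ·(x' − x̄) = [-3]
z = y + H·x̄ = [-3] + [0] = [-3]

z = [-3]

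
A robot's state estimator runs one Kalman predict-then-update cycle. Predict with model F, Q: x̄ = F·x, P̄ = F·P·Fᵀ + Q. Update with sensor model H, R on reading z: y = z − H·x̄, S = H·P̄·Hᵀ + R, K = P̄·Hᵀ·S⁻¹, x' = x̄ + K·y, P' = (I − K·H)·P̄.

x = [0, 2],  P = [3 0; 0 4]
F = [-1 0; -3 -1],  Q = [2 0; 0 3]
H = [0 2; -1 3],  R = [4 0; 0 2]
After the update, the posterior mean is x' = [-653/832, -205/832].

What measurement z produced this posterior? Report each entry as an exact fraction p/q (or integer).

x̄ = F·x = [0, -2]
P̄ = F·P·Fᵀ + Q = [5 9; 9 34]
S = H·P̄·Hᵀ + R = [140 186; 186 259]
K = P̄·Hᵀ·S⁻¹ = [285/832 -67/416; 157/832 93/416]
x' − x̄ = [-653/832, 1459/832] = K·y
y = (KᵀK)⁻¹·Kᵀ·(x' − x̄) = [1, 7]
z = y + H·x̄ = [1, 7] + [-4, -6] = [-3, 1]

z = [-3, 1]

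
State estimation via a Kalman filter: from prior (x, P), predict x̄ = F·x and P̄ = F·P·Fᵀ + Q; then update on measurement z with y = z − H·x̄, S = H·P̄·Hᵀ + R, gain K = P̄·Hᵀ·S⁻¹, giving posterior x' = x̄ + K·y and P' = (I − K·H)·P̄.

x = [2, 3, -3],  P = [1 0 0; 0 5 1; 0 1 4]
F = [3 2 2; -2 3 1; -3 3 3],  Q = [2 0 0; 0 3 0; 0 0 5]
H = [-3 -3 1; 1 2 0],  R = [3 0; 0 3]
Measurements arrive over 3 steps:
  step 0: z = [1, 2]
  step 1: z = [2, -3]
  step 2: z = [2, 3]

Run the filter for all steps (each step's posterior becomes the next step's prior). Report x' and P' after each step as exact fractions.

step 0: x̄ = F·x = [6, 2, -6]
step 0: P̄ = F·P·Fᵀ + Q = [55 40 57; 40 62 75; 57 75 113]
step 0: y = z − H·x̄ = [31, -8]
step 0: S = H·P̄·Hᵀ + R = [1097 -690; -690 466]
step 0: K = P̄·Hᵀ·S⁻¹ = [-6549/17551 -9225/35102; 2757/17551 10259/17551; 5476/17551 31809/35102]
step 0: x' = x̄ + K·y = [-60813/17551, 38497/17551, -62786/17551]
step 0: P' = (I − K·H)·P̄ = [189641/35102 -54329/17551 203655/35102; -54329/17551 42553/17551 -27057/17551; 203655/35102 -27057/17551 481479/35102]
step 1: x̄ = F·x = [-231017/17551, 174331/17551, 109572/17551]
step 1: P̄ = F·P·Fᵀ + Q = [4750365/35102 -844109/35102 664182/17551; -844109/35102 2275895/35102 1247922/17551; 664182/17551 1247922/17551 2148773/17551]
step 1: y = z − H·x̄ = [-244528/17551, -170298/17551]
step 1: S = H·P̄·Hᵀ + R = [14749991/17551 -6994716/17551; -6994716/17551 10582815/35102]
step 1: K = P̄·Hᵀ·S⁻¹ = [-637399826/1106191901 -1567505237/3318575703; 311705197/1106191901 2398790497/3318575703; 118525199/1106191901 817295828/1106191901]
step 1: x' = x̄ + K·y = [-609995297/1106191901, -1113717137/1106191901, -2675569244/1106191901]
step 1: P' = (I − K·H)·P̄ = [19823720111/3318575703 -12263117911/3318575703 5648402722/1106191901; -12263117911/3318575703 9729744701/3318575703 -1598257619/1106191901; 5648402722/1106191901 -1598257619/1106191901 12506010906/1106191901]
step 2: x̄ = F·x = [-9408558653/1106191901, -4796730061/1106191901, -9537873252/1106191901]
step 2: P̄ = F·P·Fᵀ + Q = [391868642285/3318575703 -102146767601/3318575703 20527393332/1106191901; -102146767601/3318575703 264944287706/3318575703 97655580672/1106191901; 20527393332/1106191901 97655580672/1106191901 149884273423/1106191901]
step 2: y = z − H·x̄ = [-30865609088/1106191901, 22320594478/1106191901]
step 2: S = H·P̄·Hᵀ + R = [801663189469/1106191901 -399478360218/1106191901; -399478360218/1106191901 1053014449814/3318575703]
step 2: K = P̄·Hᵀ·S⁻¹ = [-94257371749917/165167563248797 -155705399041381/330335126497594; 46229859564468/165167563248797 239412778416877/330335126497594; 19505505017729/165167563248797 123763416442263/165167563248797]
step 2: x' = x̄ + K·y = [-345686902044204/165167563248797, 409278697747002/165167563248797, 528910447220518/165167563248797]
step 2: P' = (I − K·H)·P̄ = [1932470186386703/330335126497594 -1199793191755423/330335126497594 816243376697169/165167563248797; -1199793191755423/330335126497594 959015763503027/330335126497594 -222476563685190/165167563248797; 816243376697169/165167563248797 -222476563685190/165167563248797 1839816954089124/165167563248797]

step 0: x' = [-60813/17551, 38497/17551, -62786/17551], P' = [189641/35102 -54329/17551 203655/35102; -54329/17551 42553/17551 -27057/17551; 203655/35102 -27057/17551 481479/35102]
step 1: x' = [-609995297/1106191901, -1113717137/1106191901, -2675569244/1106191901], P' = [19823720111/3318575703 -12263117911/3318575703 5648402722/1106191901; -12263117911/3318575703 9729744701/3318575703 -1598257619/1106191901; 5648402722/1106191901 -1598257619/1106191901 12506010906/1106191901]
step 2: x' = [-345686902044204/165167563248797, 409278697747002/165167563248797, 528910447220518/165167563248797], P' = [1932470186386703/330335126497594 -1199793191755423/330335126497594 816243376697169/165167563248797; -1199793191755423/330335126497594 959015763503027/330335126497594 -222476563685190/165167563248797; 816243376697169/165167563248797 -222476563685190/165167563248797 1839816954089124/165167563248797]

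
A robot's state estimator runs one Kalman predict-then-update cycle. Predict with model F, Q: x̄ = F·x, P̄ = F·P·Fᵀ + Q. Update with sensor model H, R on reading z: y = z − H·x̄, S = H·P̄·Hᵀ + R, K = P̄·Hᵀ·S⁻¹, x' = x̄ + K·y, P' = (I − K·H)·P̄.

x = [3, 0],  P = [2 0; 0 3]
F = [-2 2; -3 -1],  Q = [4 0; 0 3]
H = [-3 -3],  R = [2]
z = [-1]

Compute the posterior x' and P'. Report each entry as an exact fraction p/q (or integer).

x̄ = F·x = [-6, -9]
P̄ = F·P·Fᵀ + Q = [24 6; 6 24]
y = z − H·x̄ = [-46]
S = H·P̄·Hᵀ + R = [542]
K = P̄·Hᵀ·S⁻¹ = [-45/271; -45/271]
x' = x̄ + K·y = [444/271, -369/271]
P' = (I − K·H)·P̄ = [2454/271 -2424/271; -2424/271 2454/271]

x' = [444/271, -369/271]
P' = [2454/271 -2424/271; -2424/271 2454/271]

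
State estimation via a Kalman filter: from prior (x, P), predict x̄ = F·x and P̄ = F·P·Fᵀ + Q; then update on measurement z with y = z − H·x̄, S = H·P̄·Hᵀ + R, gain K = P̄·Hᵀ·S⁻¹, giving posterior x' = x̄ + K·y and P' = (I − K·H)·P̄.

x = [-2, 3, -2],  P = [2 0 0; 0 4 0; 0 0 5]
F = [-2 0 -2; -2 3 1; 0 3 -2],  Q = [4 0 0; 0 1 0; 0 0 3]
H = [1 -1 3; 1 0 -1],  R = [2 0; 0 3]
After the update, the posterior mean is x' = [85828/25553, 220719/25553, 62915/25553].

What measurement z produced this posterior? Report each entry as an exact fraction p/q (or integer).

x̄ = F·x = [8, 11, 13]
P̄ = F·P·Fᵀ + Q = [32 -2 20; -2 50 26; 20 26 59]
S = H·P̄·Hᵀ + R = [583 -77; -77 54]
K = P̄·Hᵀ·S⁻¹ = [6000/25553 1294/2323; -752/25553 -1302/2323; 6231/25553 -870/2323]
x' − x̄ = [-118596/25553, -60364/25553, -269274/25553] = K·y
y = (KᵀK)⁻¹·Kᵀ·(x' − x̄) = [-34, 6]
z = y + H·x̄ = [-34, 6] + [36, -5] = [2, 1]

z = [2, 1]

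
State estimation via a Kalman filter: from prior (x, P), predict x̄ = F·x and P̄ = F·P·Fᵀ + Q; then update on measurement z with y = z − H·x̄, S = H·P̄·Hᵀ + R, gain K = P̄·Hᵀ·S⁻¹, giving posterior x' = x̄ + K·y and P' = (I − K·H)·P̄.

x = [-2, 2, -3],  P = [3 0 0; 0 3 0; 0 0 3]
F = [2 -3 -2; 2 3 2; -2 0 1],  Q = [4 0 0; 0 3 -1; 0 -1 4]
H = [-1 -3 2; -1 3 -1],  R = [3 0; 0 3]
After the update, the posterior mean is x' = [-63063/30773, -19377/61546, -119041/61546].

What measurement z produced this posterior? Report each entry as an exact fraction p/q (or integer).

z = [-1, 3]

x̄ = F·x = [-4, -4, 1]
P̄ = F·P·Fᵀ + Q = [55 -27 -18; -27 54 -7; -18 -7 19]
S = H·P̄·Hᵀ + R = [614 -514; -514 731]
K = P̄·Hᵀ·S⁻¹ = [-11327/30773 -12932/30773; -2725/61546 7293/30773; 14993/61546 4345/30773]
x' − x̄ = [60029/30773, 226807/61546, -180587/61546] = K·y
y = (KᵀK)⁻¹·Kᵀ·(x' − x̄) = [-19, 12]
z = y + H·x̄ = [-19, 12] + [18, -9] = [-1, 3]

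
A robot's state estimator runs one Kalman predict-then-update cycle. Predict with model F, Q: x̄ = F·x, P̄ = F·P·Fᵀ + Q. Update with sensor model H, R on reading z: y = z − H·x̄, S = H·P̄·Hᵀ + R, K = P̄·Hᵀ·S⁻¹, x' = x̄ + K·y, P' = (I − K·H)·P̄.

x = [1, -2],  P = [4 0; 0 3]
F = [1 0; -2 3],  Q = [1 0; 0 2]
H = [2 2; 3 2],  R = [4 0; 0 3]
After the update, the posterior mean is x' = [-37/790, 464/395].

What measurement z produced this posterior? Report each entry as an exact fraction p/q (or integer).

z = [3, 2]

x̄ = F·x = [1, -8]
P̄ = F·P·Fᵀ + Q = [5 -8; -8 45]
S = H·P̄·Hᵀ + R = [140 130; 130 132]
K = P̄·Hᵀ·S⁻¹ = [-331/790 32/79; 297/395 -19/79]
x' − x̄ = [-827/790, 3624/395] = K·y
y = (KᵀK)⁻¹·Kᵀ·(x' − x̄) = [17, 15]
z = y + H·x̄ = [17, 15] + [-14, -13] = [3, 2]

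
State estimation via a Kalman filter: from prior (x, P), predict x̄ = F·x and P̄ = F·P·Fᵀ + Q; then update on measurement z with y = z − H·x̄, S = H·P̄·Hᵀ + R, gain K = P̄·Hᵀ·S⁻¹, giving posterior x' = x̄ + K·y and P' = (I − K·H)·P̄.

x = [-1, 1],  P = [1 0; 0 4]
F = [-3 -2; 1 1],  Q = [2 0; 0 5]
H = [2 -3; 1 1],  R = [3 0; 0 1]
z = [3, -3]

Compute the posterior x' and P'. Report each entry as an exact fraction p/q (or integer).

x̄ = F·x = [1, 0]
P̄ = F·P·Fᵀ + Q = [27 -11; -11 10]
y = z − H·x̄ = [1, -4]
S = H·P̄·Hᵀ + R = [333 35; 35 16]
K = P̄·Hᵀ·S⁻¹ = [832/4103 2283/4103; -797/4103 1487/4103]
x' = x̄ + K·y = [-4197/4103, -6745/4103]
P' = (I − K·H)·P̄ = [1869/4103 414/4103; 414/4103 1073/4103]

x' = [-4197/4103, -6745/4103]
P' = [1869/4103 414/4103; 414/4103 1073/4103]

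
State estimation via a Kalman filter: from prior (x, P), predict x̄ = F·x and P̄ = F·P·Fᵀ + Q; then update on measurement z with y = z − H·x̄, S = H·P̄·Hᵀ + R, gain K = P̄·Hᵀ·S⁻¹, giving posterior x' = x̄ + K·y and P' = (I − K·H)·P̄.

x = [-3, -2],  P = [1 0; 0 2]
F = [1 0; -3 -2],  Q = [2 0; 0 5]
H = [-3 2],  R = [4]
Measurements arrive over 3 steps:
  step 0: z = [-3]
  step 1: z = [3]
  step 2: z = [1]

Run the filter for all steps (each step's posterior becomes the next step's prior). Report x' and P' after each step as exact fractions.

step 0: x' = [21/31, 1/155], P' = [48/31 66/31; 66/31 601/155]
step 1: x' = [-21/29663, 43049/29663], P' = [42520/29663 59370/29663; 59370/29663 111793/29663]
step 2: x' = [-2716959/5376647, -1588785/5376647], P' = [7722680/5376647 10785882/5376647; 10785882/5376647 20298937/5376647]

step 0: x̄ = F·x = [-3, 13]
step 0: P̄ = F·P·Fᵀ + Q = [3 -3; -3 22]
step 0: y = z − H·x̄ = [-38]
step 0: S = H·P̄·Hᵀ + R = [155]
step 0: K = P̄·Hᵀ·S⁻¹ = [-3/31; 53/155]
step 0: x' = x̄ + K·y = [21/31, 1/155]
step 0: P' = (I − K·H)·P̄ = [48/31 66/31; 66/31 601/155]
step 1: x̄ = F·x = [21/31, -317/155]
step 1: P̄ = F·P·Fᵀ + Q = [110/31 -276/31; -276/31 9299/155]
step 1: y = z − H·x̄ = [1414/155]
step 1: S = H·P̄·Hᵀ + R = [59326/155]
step 1: K = P̄·Hᵀ·S⁻¹ = [-2205/29663; 11369/29663]
step 1: x' = x̄ + K·y = [-21/29663, 43049/29663]
step 1: P' = (I − K·H)·P̄ = [42520/29663 59370/29663; 59370/29663 111793/29663]
step 2: x̄ = F·x = [-21/29663, -86035/29663]
step 2: P̄ = F·P·Fᵀ + Q = [101846/29663 -246300/29663; -246300/29663 1690607/29663]
step 2: y = z − H·x̄ = [201670/29663]
step 2: S = H·P̄·Hᵀ + R = [10753294/29663]
step 2: K = P̄·Hᵀ·S⁻¹ = [-399069/5376647; 2060057/5376647]
step 2: x' = x̄ + K·y = [-2716959/5376647, -1588785/5376647]
step 2: P' = (I − K·H)·P̄ = [7722680/5376647 10785882/5376647; 10785882/5376647 20298937/5376647]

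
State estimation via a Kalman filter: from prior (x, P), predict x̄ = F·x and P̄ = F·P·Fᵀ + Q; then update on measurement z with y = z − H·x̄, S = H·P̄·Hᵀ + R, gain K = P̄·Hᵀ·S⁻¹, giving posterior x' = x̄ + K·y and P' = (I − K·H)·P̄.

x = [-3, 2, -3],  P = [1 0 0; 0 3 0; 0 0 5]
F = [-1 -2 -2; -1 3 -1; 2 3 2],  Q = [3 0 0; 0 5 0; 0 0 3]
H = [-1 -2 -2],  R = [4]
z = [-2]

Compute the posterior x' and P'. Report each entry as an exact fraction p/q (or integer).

x̄ = F·x = [5, 12, -6]
P̄ = F·P·Fᵀ + Q = [36 -7 -40; -7 38 15; -40 15 54]
y = z − H·x̄ = [15]
S = H·P̄·Hᵀ + R = [340]
K = P̄·Hᵀ·S⁻¹ = [29/170; -99/340; -49/170]
x' = x̄ + K·y = [257/34, 519/68, -351/34]
P' = (I − K·H)·P̄ = [2219/85 1681/170 -1979/85; 1681/170 3119/340 -2301/170; -1979/85 -2301/170 2189/85]

x' = [257/34, 519/68, -351/34]
P' = [2219/85 1681/170 -1979/85; 1681/170 3119/340 -2301/170; -1979/85 -2301/170 2189/85]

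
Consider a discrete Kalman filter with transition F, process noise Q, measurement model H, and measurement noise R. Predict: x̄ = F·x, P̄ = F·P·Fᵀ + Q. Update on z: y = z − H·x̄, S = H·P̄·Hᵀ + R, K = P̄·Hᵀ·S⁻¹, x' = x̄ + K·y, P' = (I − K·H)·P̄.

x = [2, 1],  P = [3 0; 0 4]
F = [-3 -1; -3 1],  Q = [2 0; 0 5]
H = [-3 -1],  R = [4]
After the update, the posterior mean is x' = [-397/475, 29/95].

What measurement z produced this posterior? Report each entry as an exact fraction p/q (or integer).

x̄ = F·x = [-7, -5]
P̄ = F·P·Fᵀ + Q = [33 23; 23 36]
S = H·P̄·Hᵀ + R = [475]
K = P̄·Hᵀ·S⁻¹ = [-122/475; -21/95]
x' − x̄ = [2928/475, 504/95] = K·y
y = (KᵀK)⁻¹·Kᵀ·(x' − x̄) = [-24]
z = y + H·x̄ = [-24] + [26] = [2]

z = [2]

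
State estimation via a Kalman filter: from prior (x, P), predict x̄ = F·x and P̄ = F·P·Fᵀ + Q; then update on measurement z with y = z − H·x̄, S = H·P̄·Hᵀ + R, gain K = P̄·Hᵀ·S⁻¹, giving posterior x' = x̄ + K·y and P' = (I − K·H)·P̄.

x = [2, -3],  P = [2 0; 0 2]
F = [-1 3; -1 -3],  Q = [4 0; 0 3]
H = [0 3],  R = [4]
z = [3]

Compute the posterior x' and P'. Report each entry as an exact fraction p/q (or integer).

x' = [-1457/211, 235/211]
P' = [2760/211 -64/211; -64/211 92/211]

x̄ = F·x = [-11, 7]
P̄ = F·P·Fᵀ + Q = [24 -16; -16 23]
y = z − H·x̄ = [-18]
S = H·P̄·Hᵀ + R = [211]
K = P̄·Hᵀ·S⁻¹ = [-48/211; 69/211]
x' = x̄ + K·y = [-1457/211, 235/211]
P' = (I − K·H)·P̄ = [2760/211 -64/211; -64/211 92/211]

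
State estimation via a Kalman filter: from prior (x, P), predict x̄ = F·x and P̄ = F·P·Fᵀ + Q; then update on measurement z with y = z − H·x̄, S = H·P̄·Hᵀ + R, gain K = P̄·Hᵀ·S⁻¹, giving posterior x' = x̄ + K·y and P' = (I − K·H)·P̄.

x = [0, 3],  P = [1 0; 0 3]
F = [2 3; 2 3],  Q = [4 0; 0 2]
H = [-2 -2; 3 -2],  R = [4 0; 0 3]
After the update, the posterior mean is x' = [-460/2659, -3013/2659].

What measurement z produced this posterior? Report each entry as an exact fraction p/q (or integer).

z = [3, 2]

x̄ = F·x = [9, 9]
P̄ = F·P·Fᵀ + Q = [35 31; 31 33]
S = H·P̄·Hᵀ + R = [524 -140; -140 78]
K = P̄·Hᵀ·S⁻¹ = [-1069/5318 1013/5318; -1551/5318 -943/5318]
x' − x̄ = [-24391/2659, -26944/2659] = K·y
y = (KᵀK)⁻¹·Kᵀ·(x' − x̄) = [39, -7]
z = y + H·x̄ = [39, -7] + [-36, 9] = [3, 2]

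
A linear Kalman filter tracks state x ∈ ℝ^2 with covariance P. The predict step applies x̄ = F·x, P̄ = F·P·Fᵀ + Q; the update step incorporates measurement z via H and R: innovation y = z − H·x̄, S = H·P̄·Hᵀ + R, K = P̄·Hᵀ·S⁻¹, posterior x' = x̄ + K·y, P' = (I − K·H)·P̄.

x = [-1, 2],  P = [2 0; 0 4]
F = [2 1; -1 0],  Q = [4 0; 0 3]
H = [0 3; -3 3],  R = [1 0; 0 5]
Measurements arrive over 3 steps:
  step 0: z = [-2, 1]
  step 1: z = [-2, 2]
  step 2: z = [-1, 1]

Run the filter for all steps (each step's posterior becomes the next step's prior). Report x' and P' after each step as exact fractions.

step 0: x' = [-4764/5675, -3394/5675], P' = [3536/5675 556/5675; 556/5675 601/5675]
step 1: x' = [-16573388/12444145, -1121664/1777735], P' = [7405779/12444145 166157/1777735; 166157/1777735 186292/1777735]
step 2: x' = [-10996861567/13364451265, -4361692597/13364451265], P' = [7945080073/13364451265 1248678313/13364451265; 1248678313/13364451265 2800920981/26728902530]

step 0: x̄ = F·x = [0, 1]
step 0: P̄ = F·P·Fᵀ + Q = [16 -4; -4 5]
step 0: y = z − H·x̄ = [-5, -2]
step 0: S = H·P̄·Hᵀ + R = [46 81; 81 266]
step 0: K = P̄·Hᵀ·S⁻¹ = [1668/5675 -1788/5675; 1803/5675 27/5675]
step 0: x' = x̄ + K·y = [-4764/5675, -3394/5675]
step 0: P' = (I − K·H)·P̄ = [3536/5675 556/5675; 556/5675 601/5675]
step 1: x̄ = F·x = [-12922/5675, 4764/5675]
step 1: P̄ = F·P·Fᵀ + Q = [39669/5675 -7628/5675; -7628/5675 20561/5675]
step 1: y = z − H·x̄ = [-25642/5675, -41708/5675]
step 1: S = H·P̄·Hᵀ + R = [190724/5675 253701/5675; 253701/5675 707749/5675]
step 1: K = P̄·Hᵀ·S⁻¹ = [498471/1777735 -3745608/12444145; 558876/1777735 12081/1777735]
step 1: x' = x̄ + K·y = [-16573388/12444145, -1121664/1777735]
step 1: P' = (I − K·H)·P̄ = [7405779/12444145 166157/1777735; 166157/1777735 186292/1777735]
step 2: x̄ = F·x = [-40998424/12444145, 16573388/12444145]
step 2: P̄ = F·P·Fᵀ + Q = [85356136/12444145 -15974657/12444145; -15974657/12444145 44738214/12444145]
step 2: y = z − H·x̄ = [-62164309/12444145, -160271291/12444145]
step 2: S = H·P̄·Hᵀ + R = [415088071/12444145 546415839/12444145; 546415839/12444145 1520613701/12444145]
step 2: K = P̄·Hᵀ·S⁻¹ = [3746034939/13364451265 -4017841056/13364451265; 8402762943/26728902530 182138613/26728902530]
step 2: x' = x̄ + K·y = [-10996861567/13364451265, -4361692597/13364451265]
step 2: P' = (I − K·H)·P̄ = [7945080073/13364451265 1248678313/13364451265; 1248678313/13364451265 2800920981/26728902530]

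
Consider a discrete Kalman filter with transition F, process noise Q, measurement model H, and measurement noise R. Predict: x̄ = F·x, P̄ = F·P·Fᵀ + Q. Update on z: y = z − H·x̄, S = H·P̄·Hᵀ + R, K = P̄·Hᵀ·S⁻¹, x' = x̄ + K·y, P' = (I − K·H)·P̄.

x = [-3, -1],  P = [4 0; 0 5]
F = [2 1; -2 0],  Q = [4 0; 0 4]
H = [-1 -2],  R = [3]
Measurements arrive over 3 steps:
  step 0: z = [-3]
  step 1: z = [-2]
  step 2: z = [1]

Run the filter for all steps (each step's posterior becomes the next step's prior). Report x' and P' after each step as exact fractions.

step 0: x' = [-147/22, 54/11], P' = [1051/44 -134/11; -134/11 76/11]
step 1: x' = [-1049/1916, 2709/1916], P' = [31809/1916 -17301/1916; -17301/1916 10761/1916]
step 2: x' = [461932/251269, -346516/251269], P' = [3847307/251269 -2086870/251269; -2086870/251269 1309184/251269]

step 0: x̄ = F·x = [-7, 6]
step 0: P̄ = F·P·Fᵀ + Q = [25 -16; -16 20]
step 0: y = z − H·x̄ = [2]
step 0: S = H·P̄·Hᵀ + R = [44]
step 0: K = P̄·Hᵀ·S⁻¹ = [7/44; -6/11]
step 0: x' = x̄ + K·y = [-147/22, 54/11]
step 0: P' = (I − K·H)·P̄ = [1051/44 -134/11; -134/11 76/11]
step 1: x̄ = F·x = [-93/11, 147/11]
step 1: P̄ = F·P·Fᵀ + Q = [635/11 -783/11; -783/11 1095/11]
step 1: y = z − H·x̄ = [179/11]
step 1: S = H·P̄·Hᵀ + R = [1916/11]
step 1: K = P̄·Hᵀ·S⁻¹ = [931/1916; -1407/1916]
step 1: x' = x̄ + K·y = [-1049/1916, 2709/1916]
step 1: P' = (I − K·H)·P̄ = [31809/1916 -17301/1916; -17301/1916 10761/1916]
step 2: x̄ = F·x = [611/1916, 1049/958]
step 2: P̄ = F·P·Fᵀ + Q = [76457/1916 -46317/958; -46317/958 33725/479]
step 2: y = z − H·x̄ = [6723/1916]
step 2: S = H·P̄·Hᵀ + R = [251269/1916]
step 2: K = P̄·Hᵀ·S⁻¹ = [108811/251269; -177166/251269]
step 2: x' = x̄ + K·y = [461932/251269, -346516/251269]
step 2: P' = (I − K·H)·P̄ = [3847307/251269 -2086870/251269; -2086870/251269 1309184/251269]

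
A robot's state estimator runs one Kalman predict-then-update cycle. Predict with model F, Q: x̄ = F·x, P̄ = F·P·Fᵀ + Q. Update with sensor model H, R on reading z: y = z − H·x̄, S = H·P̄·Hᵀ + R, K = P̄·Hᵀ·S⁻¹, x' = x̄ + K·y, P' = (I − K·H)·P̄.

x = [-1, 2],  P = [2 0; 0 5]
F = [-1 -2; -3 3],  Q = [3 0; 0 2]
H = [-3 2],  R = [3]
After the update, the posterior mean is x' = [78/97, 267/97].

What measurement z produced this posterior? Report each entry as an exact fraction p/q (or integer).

z = [3]

x̄ = F·x = [-3, 9]
P̄ = F·P·Fᵀ + Q = [25 -24; -24 65]
S = H·P̄·Hᵀ + R = [776]
K = P̄·Hᵀ·S⁻¹ = [-123/776; 101/388]
x' − x̄ = [369/97, -606/97] = K·y
y = (KᵀK)⁻¹·Kᵀ·(x' − x̄) = [-24]
z = y + H·x̄ = [-24] + [27] = [3]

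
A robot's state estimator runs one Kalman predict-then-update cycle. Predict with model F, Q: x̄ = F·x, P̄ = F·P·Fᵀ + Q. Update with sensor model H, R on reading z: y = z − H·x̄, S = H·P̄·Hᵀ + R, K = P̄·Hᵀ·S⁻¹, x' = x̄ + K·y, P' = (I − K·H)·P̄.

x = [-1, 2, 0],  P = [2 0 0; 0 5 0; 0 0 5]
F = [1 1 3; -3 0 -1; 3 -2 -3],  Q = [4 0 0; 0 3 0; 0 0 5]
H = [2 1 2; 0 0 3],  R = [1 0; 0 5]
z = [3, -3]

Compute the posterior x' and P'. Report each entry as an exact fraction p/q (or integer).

x̄ = F·x = [1, 3, -7]
P̄ = F·P·Fᵀ + Q = [56 -21 -49; -21 26 -3; -49 -3 88]
y = z − H·x̄ = [12, 18]
S = H·P̄·Hᵀ + R = [115 225; 225 797]
K = P̄·Hᵀ·S⁻¹ = [13748/20515 -1533/4103; -15509/41030 783/8206; 75/8206 2697/8206]
x' = x̄ + K·y = [47521/20515, 3726/20515, -3998/4103]
P' = (I − K·H)·P̄ = [118321/20515 -197344/20515 -2555/4103; -197344/20515 760817/41030 1305/8206; -2555/4103 1305/8206 4495/8206]

x' = [47521/20515, 3726/20515, -3998/4103]
P' = [118321/20515 -197344/20515 -2555/4103; -197344/20515 760817/41030 1305/8206; -2555/4103 1305/8206 4495/8206]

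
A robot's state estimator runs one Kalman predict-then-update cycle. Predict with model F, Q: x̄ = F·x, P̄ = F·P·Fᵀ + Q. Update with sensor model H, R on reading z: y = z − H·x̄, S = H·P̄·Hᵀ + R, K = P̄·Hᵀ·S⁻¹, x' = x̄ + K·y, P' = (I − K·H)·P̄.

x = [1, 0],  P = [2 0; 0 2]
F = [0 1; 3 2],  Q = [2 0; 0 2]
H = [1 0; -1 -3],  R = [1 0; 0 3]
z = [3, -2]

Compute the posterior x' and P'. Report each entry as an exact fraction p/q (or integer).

x̄ = F·x = [0, 3]
P̄ = F·P·Fᵀ + Q = [4 4; 4 28]
y = z − H·x̄ = [3, 7]
S = H·P̄·Hᵀ + R = [5 -16; -16 283]
K = P̄·Hᵀ·S⁻¹ = [876/1159 -16/1159; -276/1159 -376/1159]
x' = x̄ + K·y = [2516/1159, 17/1159]
P' = (I − K·H)·P̄ = [876/1159 -276/1159; -276/1159 468/1159]

x' = [2516/1159, 17/1159]
P' = [876/1159 -276/1159; -276/1159 468/1159]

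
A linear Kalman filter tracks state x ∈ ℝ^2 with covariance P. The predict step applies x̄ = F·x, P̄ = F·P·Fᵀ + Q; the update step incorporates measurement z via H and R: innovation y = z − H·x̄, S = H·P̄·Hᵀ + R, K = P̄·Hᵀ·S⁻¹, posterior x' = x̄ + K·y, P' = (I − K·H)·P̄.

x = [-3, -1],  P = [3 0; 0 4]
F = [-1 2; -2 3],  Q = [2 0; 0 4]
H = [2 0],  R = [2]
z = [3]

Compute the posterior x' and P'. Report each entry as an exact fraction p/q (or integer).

x̄ = F·x = [1, 3]
P̄ = F·P·Fᵀ + Q = [21 30; 30 52]
y = z − H·x̄ = [1]
S = H·P̄·Hᵀ + R = [86]
K = P̄·Hᵀ·S⁻¹ = [21/43; 30/43]
x' = x̄ + K·y = [64/43, 159/43]
P' = (I − K·H)·P̄ = [21/43 30/43; 30/43 436/43]

x' = [64/43, 159/43]
P' = [21/43 30/43; 30/43 436/43]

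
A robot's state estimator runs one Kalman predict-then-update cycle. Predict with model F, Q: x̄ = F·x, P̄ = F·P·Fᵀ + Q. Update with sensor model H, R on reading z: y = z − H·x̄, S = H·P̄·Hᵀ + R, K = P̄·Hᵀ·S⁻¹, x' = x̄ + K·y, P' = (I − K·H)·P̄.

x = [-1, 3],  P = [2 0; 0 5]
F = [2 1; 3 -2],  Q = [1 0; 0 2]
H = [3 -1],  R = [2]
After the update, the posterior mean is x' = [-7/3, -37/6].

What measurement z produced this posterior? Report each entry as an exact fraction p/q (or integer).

x̄ = F·x = [1, -9]
P̄ = F·P·Fᵀ + Q = [14 2; 2 40]
S = H·P̄·Hᵀ + R = [156]
K = P̄·Hᵀ·S⁻¹ = [10/39; -17/78]
x' − x̄ = [-10/3, 17/6] = K·y
y = (KᵀK)⁻¹·Kᵀ·(x' − x̄) = [-13]
z = y + H·x̄ = [-13] + [12] = [-1]

z = [-1]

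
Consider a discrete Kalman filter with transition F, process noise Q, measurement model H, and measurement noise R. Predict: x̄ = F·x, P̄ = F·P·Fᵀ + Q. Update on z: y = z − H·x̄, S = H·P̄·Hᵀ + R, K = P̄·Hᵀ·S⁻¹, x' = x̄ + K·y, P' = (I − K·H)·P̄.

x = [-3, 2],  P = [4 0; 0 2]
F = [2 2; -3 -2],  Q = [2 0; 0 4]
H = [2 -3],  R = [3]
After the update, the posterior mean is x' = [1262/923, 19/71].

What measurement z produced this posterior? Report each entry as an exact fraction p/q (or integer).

z = [2]

x̄ = F·x = [-2, 5]
P̄ = F·P·Fᵀ + Q = [26 -32; -32 48]
S = H·P̄·Hᵀ + R = [923]
K = P̄·Hᵀ·S⁻¹ = [148/923; -16/71]
x' − x̄ = [3108/923, -336/71] = K·y
y = (KᵀK)⁻¹·Kᵀ·(x' − x̄) = [21]
z = y + H·x̄ = [21] + [-19] = [2]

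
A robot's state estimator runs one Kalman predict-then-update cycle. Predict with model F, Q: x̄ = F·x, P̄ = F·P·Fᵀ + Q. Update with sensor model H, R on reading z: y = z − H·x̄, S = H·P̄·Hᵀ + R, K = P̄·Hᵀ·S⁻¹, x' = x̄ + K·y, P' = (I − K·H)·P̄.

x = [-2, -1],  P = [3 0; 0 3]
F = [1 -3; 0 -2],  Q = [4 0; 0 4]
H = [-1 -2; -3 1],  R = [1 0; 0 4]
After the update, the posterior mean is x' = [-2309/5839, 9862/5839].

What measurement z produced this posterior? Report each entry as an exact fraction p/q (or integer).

x̄ = F·x = [1, 2]
P̄ = F·P·Fᵀ + Q = [34 18; 18 16]
S = H·P̄·Hᵀ + R = [171 160; 160 218]
K = P̄·Hᵀ·S⁻¹ = [-910/5839 -1582/5839; -2410/5839 751/5839]
x' − x̄ = [-8148/5839, -1816/5839] = K·y
y = (KᵀK)⁻¹·Kᵀ·(x' − x̄) = [2, 4]
z = y + H·x̄ = [2, 4] + [-5, -1] = [-3, 3]

z = [-3, 3]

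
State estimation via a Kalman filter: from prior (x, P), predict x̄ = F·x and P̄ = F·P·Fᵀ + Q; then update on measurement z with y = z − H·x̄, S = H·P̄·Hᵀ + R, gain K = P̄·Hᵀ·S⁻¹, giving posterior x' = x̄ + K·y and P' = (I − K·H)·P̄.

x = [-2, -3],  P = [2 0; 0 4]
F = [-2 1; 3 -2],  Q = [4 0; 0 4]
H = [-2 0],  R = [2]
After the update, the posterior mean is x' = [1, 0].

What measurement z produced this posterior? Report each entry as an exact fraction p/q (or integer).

z = [-2]

x̄ = F·x = [1, 0]
P̄ = F·P·Fᵀ + Q = [16 -20; -20 38]
S = H·P̄·Hᵀ + R = [66]
K = P̄·Hᵀ·S⁻¹ = [-16/33; 20/33]
x' − x̄ = [0, 0] = K·y
y = (KᵀK)⁻¹·Kᵀ·(x' − x̄) = [0]
z = y + H·x̄ = [0] + [-2] = [-2]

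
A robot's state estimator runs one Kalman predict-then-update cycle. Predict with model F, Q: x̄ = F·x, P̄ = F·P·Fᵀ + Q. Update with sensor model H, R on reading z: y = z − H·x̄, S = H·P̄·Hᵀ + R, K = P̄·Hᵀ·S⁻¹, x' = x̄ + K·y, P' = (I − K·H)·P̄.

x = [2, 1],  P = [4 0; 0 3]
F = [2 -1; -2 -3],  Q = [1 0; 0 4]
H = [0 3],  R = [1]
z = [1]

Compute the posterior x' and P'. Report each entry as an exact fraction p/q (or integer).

x' = [405/212, 67/212]
P' = [8039/424 -7/424; -7/424 47/424]

x̄ = F·x = [3, -7]
P̄ = F·P·Fᵀ + Q = [20 -7; -7 47]
y = z − H·x̄ = [22]
S = H·P̄·Hᵀ + R = [424]
K = P̄·Hᵀ·S⁻¹ = [-21/424; 141/424]
x' = x̄ + K·y = [405/212, 67/212]
P' = (I − K·H)·P̄ = [8039/424 -7/424; -7/424 47/424]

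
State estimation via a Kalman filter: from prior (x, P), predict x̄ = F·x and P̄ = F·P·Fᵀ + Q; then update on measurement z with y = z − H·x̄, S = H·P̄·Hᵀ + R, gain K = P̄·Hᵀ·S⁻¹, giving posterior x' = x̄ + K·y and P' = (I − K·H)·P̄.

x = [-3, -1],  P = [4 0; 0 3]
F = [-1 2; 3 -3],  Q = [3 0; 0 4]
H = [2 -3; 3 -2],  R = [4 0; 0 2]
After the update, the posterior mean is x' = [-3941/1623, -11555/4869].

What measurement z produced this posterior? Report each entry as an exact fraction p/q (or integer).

x̄ = F·x = [1, -6]
P̄ = F·P·Fᵀ + Q = [19 -30; -30 67]
S = H·P̄·Hᵀ + R = [1043 906; 906 801]
K = P̄·Hᵀ·S⁻¹ = [-386/1623 2021/4869; -2039/4869 2834/14607]
x' − x̄ = [-5564/1623, 17659/4869] = K·y
y = (KᵀK)⁻¹·Kᵀ·(x' − x̄) = [-17, -18]
z = y + H·x̄ = [-17, -18] + [20, 15] = [3, -3]

z = [3, -3]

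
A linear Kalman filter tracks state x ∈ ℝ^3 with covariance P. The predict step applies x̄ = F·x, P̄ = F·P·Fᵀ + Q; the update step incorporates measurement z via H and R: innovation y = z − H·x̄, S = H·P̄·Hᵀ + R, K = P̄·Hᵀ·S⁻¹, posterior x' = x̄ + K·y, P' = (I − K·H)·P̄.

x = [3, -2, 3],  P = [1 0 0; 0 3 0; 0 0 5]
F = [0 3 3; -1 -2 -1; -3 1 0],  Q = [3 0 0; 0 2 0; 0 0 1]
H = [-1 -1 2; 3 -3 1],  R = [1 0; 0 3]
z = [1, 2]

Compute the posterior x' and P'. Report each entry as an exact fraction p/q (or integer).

x' = [-28523/27939, -175472/83817, -11887/9313]
P' = [15137/9313 55712/27939 16155/9313; 55712/27939 244439/83817 22806/9313; 16155/9313 22806/9313 21387/9313]

x̄ = F·x = [3, -2, -11]
P̄ = F·P·Fᵀ + Q = [75 -33 9; -33 20 -3; 9 -3 13]
y = z − H·x̄ = [24, -2]
S = H·P̄·Hᵀ + R = [58 -73; -73 1537]
K = P̄·Hᵀ·S⁻¹ = [-4193/27939 5854/27939; -1067/83817 -8885/83817; 3813/9313 478/9313]
x' = x̄ + K·y = [-28523/27939, -175472/83817, -11887/9313]
P' = (I − K·H)·P̄ = [15137/9313 55712/27939 16155/9313; 55712/27939 244439/83817 22806/9313; 16155/9313 22806/9313 21387/9313]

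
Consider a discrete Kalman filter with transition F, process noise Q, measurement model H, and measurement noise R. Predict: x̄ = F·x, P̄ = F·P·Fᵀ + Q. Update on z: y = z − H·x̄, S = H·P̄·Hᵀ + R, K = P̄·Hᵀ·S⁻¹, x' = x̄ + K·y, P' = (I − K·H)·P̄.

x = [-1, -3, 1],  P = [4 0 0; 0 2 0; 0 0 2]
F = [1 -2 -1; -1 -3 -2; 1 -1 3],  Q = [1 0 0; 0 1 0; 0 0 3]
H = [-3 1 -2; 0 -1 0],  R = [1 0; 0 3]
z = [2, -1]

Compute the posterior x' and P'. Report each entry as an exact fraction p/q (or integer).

x̄ = F·x = [4, 8, 5]
P̄ = F·P·Fᵀ + Q = [15 12 2; 12 31 -10; 2 -10 27]
y = z − H·x̄ = [16, 7]
S = H·P̄·Hᵀ + R = [267 -15; -15 34]
K = P̄·Hᵀ·S⁻¹ = [-1438/8853 -1253/2951; 15/2951 -2684/2951; -2230/8853 540/2951]
x' = x̄ + K·y = [-13909/8853, 5060/2951, 19925/8853]
P' = (I − K·H)·P̄ = [34481/8853 3759/2951 -45364/8853; 3759/2951 8052/2951 -1620/2951; -45364/8853 -1620/2951 66731/8853]

x' = [-13909/8853, 5060/2951, 19925/8853]
P' = [34481/8853 3759/2951 -45364/8853; 3759/2951 8052/2951 -1620/2951; -45364/8853 -1620/2951 66731/8853]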